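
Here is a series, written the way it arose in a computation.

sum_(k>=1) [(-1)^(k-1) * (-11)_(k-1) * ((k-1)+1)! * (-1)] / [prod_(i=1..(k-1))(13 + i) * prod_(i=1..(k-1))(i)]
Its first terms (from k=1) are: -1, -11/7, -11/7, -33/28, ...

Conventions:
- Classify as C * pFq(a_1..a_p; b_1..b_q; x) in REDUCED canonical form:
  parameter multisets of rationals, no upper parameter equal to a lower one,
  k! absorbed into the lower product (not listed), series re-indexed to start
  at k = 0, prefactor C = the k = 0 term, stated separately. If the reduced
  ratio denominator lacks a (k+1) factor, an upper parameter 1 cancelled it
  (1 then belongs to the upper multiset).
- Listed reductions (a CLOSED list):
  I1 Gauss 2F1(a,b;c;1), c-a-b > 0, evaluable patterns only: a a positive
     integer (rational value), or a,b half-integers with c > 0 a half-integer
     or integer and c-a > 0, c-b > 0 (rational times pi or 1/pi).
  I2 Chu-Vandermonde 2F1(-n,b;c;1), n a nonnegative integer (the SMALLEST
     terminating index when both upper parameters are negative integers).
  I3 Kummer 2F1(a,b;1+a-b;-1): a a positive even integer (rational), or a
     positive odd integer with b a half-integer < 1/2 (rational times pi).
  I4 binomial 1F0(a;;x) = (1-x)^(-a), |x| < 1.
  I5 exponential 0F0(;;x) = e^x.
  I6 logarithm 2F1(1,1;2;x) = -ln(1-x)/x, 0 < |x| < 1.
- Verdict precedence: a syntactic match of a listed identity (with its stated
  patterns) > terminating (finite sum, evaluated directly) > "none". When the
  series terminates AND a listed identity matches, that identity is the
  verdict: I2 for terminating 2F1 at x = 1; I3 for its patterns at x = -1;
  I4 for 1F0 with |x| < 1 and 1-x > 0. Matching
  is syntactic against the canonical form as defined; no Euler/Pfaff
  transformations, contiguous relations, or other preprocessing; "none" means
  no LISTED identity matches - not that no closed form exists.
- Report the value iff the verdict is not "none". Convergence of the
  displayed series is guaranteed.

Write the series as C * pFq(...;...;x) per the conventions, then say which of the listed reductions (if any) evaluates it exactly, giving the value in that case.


Structural cue: x = (-1) and the factorial ratio (prefactor -1) (k+a-1)!/(a-1)! is a rising factorial (a)_k.
Ratio: r(k) = (-1) * (k-11) (k+2) / [(k+14) (k+1)] - rational in k, leading ratio (-1); with t_0 = -1, classification follows.

Prefactor -1, argument -1: 2F1 with upper {-11, 2} over lower {14}. Verdict (x = -1): Kummer's theorem (I3) applies (x = -1; c = 14 equals 1+a-b for upper {-11, 2}: listed pattern). Value: -13/2.


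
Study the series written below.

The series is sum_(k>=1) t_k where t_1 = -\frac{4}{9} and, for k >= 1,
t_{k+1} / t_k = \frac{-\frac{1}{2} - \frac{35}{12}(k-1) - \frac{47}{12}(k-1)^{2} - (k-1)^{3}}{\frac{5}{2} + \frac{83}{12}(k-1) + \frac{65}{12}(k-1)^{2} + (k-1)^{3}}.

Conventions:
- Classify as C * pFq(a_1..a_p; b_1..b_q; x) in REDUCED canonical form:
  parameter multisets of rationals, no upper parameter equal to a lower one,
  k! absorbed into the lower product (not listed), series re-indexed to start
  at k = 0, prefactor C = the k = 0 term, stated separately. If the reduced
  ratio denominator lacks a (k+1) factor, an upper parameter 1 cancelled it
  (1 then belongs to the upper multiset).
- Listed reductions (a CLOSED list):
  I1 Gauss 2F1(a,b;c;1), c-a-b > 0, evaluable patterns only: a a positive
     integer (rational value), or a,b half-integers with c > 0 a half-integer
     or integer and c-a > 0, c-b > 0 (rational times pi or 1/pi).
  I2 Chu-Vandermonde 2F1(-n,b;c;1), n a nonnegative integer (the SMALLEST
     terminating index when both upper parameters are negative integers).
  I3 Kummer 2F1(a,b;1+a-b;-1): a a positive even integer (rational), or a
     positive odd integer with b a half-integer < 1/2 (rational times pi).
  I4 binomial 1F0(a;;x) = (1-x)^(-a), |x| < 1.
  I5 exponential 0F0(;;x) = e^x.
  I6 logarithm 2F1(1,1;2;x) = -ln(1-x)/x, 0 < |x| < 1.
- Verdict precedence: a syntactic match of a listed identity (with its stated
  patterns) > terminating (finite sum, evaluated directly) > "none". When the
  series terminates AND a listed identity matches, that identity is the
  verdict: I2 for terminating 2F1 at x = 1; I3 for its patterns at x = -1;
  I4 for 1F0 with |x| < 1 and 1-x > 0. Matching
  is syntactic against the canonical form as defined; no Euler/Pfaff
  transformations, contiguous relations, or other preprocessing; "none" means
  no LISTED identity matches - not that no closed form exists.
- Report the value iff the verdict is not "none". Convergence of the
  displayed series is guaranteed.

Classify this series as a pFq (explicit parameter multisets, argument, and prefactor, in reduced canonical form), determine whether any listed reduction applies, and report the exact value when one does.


Reduced: x = -1, 2F1, upper = {\frac{1}{4}, 3}, lower = {\frac{15}{4}}, C = -\frac{4}{9}. Verdict: none. A 2F1 with upper {\frac{1}{4}, 3} fits none of I1-I6 at x = -1; the sum runs forever.

The tell: t_0 = -\frac{4}{9} here, and cancel k + 2/3 from the displayed ratio first; then C = -4/9, x = -1.
Adjacent-term ratio: r(k) = -1 * (k+\frac{1}{4}) (k+3) / [(k+\frac{15}{4}) (k+1)] ; factor over Q: parameters, x = -1, and C = -\frac{4}{9}.


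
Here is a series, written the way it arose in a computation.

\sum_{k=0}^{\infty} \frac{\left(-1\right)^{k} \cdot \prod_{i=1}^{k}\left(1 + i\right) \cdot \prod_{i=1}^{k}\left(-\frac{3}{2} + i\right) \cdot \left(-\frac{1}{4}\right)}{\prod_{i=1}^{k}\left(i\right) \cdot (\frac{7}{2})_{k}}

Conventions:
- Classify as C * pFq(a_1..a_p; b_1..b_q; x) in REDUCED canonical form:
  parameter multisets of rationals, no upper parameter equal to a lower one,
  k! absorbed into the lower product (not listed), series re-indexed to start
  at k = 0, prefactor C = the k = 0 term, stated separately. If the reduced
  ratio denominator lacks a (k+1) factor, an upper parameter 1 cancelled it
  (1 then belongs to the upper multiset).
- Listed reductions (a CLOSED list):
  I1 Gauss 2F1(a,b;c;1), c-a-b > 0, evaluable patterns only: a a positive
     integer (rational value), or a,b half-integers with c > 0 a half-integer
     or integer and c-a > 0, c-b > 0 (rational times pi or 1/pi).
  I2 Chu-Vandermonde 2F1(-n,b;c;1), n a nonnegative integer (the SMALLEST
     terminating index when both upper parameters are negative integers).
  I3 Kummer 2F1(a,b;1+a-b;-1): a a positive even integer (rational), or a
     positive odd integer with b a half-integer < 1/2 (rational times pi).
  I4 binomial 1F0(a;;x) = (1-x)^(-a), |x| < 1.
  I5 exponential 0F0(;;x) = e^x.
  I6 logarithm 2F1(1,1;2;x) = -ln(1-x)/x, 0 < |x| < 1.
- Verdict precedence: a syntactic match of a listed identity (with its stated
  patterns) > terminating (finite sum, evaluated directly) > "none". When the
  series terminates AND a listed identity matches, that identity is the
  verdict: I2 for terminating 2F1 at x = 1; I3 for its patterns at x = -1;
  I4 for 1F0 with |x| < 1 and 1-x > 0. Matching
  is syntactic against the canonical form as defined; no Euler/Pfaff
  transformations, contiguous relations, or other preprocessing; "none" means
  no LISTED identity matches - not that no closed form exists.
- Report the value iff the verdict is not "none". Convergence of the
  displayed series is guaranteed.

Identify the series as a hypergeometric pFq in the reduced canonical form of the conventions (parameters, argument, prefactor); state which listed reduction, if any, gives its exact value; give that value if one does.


Canonical form: C = -\frac{1}{4} times 2F1 with upper {-\frac{1}{2}, 2}, lower {\frac{7}{2}}, x = -1. Verdict: the Kummer evaluation I3 fires (x = -1; c = \frac{7}{2} equals 1+a-b for upper {-\frac{1}{2}, 2}: listed pattern). Its exact value is -\frac{5}{16}.

The tell: x = -1 and the running product (C = -1/4) telescopes to a rising factorial.
Term ratio: r(k) = -1 * (k-\frac{1}{2}) (k+2) / [(k+\frac{7}{2}) (k+1)] ; factor over Q: parameters, x = -1, and C = -\frac{1}{4}.


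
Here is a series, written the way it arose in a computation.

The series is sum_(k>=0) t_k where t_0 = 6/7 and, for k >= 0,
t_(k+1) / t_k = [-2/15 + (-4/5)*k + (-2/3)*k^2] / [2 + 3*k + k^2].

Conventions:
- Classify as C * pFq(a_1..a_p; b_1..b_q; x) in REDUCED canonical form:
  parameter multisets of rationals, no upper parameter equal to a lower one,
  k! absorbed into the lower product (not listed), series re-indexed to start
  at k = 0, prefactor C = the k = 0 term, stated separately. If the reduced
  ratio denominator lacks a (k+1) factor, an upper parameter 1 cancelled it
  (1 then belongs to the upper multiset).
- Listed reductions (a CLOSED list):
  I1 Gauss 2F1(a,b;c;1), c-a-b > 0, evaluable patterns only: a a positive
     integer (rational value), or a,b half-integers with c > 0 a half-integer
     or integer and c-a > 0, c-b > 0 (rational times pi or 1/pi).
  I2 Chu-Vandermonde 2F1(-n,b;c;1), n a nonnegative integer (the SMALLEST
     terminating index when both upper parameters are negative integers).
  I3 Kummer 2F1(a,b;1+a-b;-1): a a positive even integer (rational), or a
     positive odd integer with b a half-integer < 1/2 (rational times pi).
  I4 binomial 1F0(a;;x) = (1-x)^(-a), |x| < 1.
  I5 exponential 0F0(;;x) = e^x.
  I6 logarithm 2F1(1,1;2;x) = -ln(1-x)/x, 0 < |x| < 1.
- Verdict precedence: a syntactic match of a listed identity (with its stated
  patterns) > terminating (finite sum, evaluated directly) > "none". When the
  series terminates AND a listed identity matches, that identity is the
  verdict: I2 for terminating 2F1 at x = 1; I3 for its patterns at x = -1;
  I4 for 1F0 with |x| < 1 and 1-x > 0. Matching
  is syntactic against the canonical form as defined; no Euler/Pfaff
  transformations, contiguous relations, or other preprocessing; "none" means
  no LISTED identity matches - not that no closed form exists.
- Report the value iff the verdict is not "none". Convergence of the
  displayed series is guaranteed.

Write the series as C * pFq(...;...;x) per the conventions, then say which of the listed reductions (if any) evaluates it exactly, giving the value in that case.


The series (x = -2/3) is 2F1: upper {1/5, 1}, lower {2}, prefactor 6/7. Verdict: none - at argument -2/3 the multisets {1/5, 1} ; {2} match no listed identity.

The tell: x = (-2/3) and roots of the ratio polynomials (C = 6/7) are the negated parameters.
Adjacent-term ratio: r(k) = (-2/3) * (k+1/5) (k+1) / [(k+2) (k+1)] - rational in k, leading ratio (-2/3); with t_0 = 6/7, classification follows.


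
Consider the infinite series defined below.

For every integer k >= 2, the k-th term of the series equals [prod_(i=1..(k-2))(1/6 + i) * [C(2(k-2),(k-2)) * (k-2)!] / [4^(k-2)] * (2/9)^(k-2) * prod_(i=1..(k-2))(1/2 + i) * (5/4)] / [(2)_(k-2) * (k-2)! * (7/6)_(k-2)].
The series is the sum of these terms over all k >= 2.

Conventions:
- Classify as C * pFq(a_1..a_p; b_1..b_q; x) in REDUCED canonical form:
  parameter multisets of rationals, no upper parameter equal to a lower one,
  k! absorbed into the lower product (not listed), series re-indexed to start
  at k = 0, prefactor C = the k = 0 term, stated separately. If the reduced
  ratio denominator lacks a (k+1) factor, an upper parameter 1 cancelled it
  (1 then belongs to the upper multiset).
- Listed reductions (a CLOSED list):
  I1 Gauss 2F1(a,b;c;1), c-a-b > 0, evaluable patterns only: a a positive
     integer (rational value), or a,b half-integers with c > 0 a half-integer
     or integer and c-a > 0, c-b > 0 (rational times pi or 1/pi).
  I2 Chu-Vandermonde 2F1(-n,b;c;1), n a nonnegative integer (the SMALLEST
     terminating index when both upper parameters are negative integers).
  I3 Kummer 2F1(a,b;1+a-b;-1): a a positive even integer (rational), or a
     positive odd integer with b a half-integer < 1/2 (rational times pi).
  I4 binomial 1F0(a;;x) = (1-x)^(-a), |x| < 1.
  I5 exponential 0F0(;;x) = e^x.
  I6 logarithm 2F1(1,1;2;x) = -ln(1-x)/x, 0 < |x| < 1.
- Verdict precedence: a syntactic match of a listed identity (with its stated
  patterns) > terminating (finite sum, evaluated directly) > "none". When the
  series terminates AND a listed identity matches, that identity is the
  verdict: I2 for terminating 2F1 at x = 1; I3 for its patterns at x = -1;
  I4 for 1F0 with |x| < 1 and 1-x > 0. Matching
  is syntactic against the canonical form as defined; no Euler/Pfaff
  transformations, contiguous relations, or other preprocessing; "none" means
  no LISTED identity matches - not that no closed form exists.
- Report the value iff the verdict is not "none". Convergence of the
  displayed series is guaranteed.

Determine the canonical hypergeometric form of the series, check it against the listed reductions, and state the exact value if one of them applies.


With C = 5/4: the canonical form is 2F1(1/2, 3/2; 2; 2/9). Verdict: none (x = 2/9): each listed identity misses the multisets {1/2, 3/2} ; {2}.

Key observation: t_0 = 5/4 here, and C(2k,k) (C = 5/4) equals 4^k (1/2)_k / k!.
Term ratio: r(k) = (2/9) * (k+1/2) (k+3/2) / [(k+2) (k+1)] - rational in k. x = (2/9); t_0 = 5/4; negate the roots.


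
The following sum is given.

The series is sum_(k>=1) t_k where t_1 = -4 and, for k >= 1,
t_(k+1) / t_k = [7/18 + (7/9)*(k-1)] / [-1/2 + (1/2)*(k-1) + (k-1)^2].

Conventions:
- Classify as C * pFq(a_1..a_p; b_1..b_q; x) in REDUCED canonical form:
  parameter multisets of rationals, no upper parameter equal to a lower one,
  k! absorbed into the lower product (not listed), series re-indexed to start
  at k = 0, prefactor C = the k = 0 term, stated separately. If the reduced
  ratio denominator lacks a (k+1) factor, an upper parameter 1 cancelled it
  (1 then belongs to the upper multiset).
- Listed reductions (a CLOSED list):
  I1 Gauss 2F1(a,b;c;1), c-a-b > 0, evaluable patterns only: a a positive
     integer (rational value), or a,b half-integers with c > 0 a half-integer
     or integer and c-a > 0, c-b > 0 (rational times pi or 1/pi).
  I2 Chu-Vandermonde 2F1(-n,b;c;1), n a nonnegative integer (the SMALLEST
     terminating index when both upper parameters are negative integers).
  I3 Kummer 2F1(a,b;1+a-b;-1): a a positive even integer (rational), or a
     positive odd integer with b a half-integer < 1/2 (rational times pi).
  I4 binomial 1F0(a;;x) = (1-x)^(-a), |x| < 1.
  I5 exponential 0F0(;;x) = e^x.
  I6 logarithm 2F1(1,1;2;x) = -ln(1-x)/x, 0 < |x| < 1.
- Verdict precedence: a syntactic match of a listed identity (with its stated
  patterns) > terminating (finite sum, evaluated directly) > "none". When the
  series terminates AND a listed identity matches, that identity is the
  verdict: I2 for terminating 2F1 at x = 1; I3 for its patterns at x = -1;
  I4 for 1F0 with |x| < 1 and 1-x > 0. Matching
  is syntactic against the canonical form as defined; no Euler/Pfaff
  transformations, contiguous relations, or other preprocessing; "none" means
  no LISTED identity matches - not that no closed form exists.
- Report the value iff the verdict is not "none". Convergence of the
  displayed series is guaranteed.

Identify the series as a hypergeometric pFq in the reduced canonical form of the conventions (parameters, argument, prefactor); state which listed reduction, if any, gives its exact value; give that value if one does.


x = 7/9 here; the reduced form reads 1F1, upper {1/2}, lower {-1/2}, C = -4. Verdict: none - at argument 7/9 the multisets {1/2} ; {-1/2} match no listed identity.

Structural cue: x = (7/9) and factor the ratio over Q (C = -4): negated roots = parameters.
Adjacent-term ratio: r(k) = (7/9) * (k+1/2) / [(k-1/2) (k+1)] ; factor over Q: parameters, x = (7/9), and C = -4.


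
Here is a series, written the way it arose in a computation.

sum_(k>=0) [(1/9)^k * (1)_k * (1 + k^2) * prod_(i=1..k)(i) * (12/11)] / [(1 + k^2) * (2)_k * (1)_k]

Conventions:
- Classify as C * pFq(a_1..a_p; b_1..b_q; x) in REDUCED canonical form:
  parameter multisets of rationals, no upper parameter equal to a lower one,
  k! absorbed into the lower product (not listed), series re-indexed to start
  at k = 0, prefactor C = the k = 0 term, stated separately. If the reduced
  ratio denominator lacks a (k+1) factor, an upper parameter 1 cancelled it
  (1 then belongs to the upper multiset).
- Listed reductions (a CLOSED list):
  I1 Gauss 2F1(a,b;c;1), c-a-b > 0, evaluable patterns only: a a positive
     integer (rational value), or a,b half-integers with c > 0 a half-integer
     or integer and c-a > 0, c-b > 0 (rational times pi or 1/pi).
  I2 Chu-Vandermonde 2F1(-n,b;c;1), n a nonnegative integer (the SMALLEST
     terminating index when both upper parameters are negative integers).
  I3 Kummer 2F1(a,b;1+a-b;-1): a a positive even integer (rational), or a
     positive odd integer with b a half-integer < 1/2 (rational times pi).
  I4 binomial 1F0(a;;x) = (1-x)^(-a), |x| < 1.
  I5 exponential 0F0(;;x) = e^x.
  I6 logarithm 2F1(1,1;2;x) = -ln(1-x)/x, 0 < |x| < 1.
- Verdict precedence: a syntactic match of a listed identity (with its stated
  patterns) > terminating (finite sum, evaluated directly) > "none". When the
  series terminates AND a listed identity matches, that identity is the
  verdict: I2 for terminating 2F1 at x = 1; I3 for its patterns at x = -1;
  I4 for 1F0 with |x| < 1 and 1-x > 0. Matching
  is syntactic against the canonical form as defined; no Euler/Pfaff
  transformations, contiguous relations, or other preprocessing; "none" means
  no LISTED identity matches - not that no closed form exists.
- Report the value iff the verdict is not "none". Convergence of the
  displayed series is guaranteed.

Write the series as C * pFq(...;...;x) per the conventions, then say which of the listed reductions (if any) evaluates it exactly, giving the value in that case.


x = 1/9 here; the reduced form reads 2F1, upper {1, 1}, lower {2}, C = 12/11. Verdict: the logarithmic series (I6) matches (the logarithm: parameters (1,1;2), x = 1/9). Hence: (-108/11) * ln(8/9).

Key step: t_0 = 12/11 here, and the running product (C = 12/11, x = 1/9) telescopes to a rising factorial.
Adjacent-term ratio: r(k) = (1/9) * (k+1) (k+1) / [(k+2) (k+1)] - rational; roots negated = parameters, x = (1/9), C = 12/11.


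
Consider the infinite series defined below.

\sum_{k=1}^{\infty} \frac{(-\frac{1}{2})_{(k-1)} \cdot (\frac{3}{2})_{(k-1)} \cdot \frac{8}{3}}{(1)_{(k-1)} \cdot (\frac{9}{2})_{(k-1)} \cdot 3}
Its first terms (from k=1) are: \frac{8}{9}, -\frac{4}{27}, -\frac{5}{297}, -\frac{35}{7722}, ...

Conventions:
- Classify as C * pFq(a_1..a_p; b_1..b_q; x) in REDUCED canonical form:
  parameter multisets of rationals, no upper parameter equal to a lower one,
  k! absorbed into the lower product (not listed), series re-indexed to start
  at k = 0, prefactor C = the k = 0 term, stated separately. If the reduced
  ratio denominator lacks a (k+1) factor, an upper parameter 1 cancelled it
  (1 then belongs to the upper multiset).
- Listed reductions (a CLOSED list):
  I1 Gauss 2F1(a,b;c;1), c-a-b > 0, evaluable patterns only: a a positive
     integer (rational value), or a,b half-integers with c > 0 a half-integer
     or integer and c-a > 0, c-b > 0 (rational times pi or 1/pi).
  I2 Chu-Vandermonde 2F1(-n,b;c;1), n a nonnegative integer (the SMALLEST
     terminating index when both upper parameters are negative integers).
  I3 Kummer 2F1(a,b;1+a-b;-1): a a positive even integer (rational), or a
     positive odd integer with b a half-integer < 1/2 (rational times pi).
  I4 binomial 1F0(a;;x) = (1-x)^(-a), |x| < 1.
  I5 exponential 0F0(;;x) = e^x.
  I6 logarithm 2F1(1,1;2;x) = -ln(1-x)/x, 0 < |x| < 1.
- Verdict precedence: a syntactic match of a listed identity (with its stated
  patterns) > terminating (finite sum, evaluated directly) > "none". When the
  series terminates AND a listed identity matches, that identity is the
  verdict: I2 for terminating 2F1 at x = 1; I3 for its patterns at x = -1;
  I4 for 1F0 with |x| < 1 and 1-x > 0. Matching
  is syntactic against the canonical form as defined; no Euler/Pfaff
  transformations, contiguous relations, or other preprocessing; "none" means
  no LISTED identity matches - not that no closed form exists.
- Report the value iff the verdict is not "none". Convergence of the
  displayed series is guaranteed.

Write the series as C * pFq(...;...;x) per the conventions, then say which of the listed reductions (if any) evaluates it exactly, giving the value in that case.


Canonical form: C = \frac{8}{9} times 2F1 with upper {-\frac{1}{2}, \frac{3}{2}}, lower {\frac{9}{2}}, x = 1. Verdict: Gauss's theorem I1 (half-integer case) applies (x = 1; upper {-\frac{1}{2}, \frac{3}{2}} half-integers, c = \frac{9}{2} in the evaluable pattern). Hence: \frac{175}{768} \cdot \pi.

Structural cue: t_0 being \frac{8}{9}, (1)_k (C = 8/9) is k! itself.
Term ratio: r(k) = 1 * (k-\frac{1}{2}) (k+\frac{3}{2}) / [(k+\frac{9}{2}) (k+1)] - rational; roots negated = parameters, x = 1, C = \frac{8}{9}.


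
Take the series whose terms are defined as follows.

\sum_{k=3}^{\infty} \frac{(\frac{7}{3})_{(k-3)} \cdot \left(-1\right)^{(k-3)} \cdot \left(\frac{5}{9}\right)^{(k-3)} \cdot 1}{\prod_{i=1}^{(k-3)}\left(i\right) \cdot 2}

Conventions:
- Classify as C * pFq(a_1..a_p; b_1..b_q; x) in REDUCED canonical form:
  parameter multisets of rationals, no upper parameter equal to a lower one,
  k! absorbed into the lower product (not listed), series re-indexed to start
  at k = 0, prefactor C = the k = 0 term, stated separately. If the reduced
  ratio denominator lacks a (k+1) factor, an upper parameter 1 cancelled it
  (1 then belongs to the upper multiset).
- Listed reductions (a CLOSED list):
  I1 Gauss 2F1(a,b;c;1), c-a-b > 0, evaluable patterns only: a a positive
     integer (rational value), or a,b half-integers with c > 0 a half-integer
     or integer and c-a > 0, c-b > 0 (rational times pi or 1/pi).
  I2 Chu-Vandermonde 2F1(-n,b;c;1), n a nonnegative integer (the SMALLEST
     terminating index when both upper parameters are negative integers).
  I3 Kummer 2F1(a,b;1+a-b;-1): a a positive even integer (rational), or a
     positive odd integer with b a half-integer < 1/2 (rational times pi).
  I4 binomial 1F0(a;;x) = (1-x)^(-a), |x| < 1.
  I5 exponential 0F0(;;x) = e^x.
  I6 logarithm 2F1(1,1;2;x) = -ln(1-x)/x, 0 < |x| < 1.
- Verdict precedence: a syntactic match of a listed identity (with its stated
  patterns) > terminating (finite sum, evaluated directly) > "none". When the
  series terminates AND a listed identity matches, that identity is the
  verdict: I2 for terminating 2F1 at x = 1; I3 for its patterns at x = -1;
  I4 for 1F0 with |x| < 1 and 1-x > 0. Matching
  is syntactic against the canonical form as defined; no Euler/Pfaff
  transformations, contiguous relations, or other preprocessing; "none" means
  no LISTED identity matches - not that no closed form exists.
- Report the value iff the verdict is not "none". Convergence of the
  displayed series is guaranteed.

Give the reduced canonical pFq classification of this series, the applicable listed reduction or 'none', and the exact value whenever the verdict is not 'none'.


With C = \frac{1}{2}: the canonical form is 1F0(\frac{7}{3}; -; -\frac{5}{9}). Verdict: the I4 binomial reduction matches (the 1F0 binomial series: exponent -7/3, x = -\frac{5}{9}). Sum: \frac{1}{2} \cdot \left(\frac{14}{9}\right)^{-\frac{7}{3}}.

Key observation: t_0 being \frac{1}{2}, the product of the first k integers (prefactor 1/2) is k!.
Ratio: r(k) = -\frac{5}{9} * (k+\frac{7}{3}) / [(k+1)] - rational; roots negated = parameters, x = -\frac{5}{9}, C = \frac{1}{2}.


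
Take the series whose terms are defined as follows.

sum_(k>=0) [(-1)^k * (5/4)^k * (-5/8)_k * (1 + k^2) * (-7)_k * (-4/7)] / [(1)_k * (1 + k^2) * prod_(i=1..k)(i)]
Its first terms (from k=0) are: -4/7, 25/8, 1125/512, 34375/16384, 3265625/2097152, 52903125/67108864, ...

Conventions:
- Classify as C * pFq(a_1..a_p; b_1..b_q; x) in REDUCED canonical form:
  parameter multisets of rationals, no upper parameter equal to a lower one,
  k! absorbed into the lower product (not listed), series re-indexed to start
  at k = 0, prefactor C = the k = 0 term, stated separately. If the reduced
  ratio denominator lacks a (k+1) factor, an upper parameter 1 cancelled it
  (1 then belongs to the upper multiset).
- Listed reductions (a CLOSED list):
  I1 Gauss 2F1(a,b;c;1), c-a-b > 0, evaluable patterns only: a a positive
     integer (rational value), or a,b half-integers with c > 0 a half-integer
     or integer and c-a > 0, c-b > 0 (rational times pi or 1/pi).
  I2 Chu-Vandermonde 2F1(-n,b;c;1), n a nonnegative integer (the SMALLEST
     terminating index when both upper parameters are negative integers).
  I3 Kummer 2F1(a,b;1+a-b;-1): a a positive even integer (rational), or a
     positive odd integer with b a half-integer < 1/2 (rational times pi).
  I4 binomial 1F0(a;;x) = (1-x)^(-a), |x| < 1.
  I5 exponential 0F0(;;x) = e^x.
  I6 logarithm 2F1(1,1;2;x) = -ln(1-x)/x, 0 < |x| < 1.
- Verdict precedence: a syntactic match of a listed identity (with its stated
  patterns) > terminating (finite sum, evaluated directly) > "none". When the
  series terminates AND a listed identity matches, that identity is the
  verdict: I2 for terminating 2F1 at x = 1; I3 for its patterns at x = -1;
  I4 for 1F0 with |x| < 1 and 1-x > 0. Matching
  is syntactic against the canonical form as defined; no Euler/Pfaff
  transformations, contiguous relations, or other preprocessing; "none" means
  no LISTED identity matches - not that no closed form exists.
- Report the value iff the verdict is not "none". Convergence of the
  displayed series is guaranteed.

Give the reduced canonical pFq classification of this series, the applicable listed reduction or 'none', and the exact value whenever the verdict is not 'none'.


Structural cue: from the first term -4/7: striking the common factor k^2 + 1 reduces the term (prefactor -4/7).
Consecutive-term ratio: r(k) = (-5/4) * (k-7) (k-5/8) / [(k+1) (k+1)] - rational in k. x = (-5/4); t_0 = -4/7; negate the roots.

Canonical form: C = -4/7 times 2F1 with upper {-7, -5/8}, lower {1}, x = -5/4. Verdict: terminating - the sum ends at index 7 because -7 is a negative integer; exact evaluation follows. Exact value: 9107707931187/962072674304.


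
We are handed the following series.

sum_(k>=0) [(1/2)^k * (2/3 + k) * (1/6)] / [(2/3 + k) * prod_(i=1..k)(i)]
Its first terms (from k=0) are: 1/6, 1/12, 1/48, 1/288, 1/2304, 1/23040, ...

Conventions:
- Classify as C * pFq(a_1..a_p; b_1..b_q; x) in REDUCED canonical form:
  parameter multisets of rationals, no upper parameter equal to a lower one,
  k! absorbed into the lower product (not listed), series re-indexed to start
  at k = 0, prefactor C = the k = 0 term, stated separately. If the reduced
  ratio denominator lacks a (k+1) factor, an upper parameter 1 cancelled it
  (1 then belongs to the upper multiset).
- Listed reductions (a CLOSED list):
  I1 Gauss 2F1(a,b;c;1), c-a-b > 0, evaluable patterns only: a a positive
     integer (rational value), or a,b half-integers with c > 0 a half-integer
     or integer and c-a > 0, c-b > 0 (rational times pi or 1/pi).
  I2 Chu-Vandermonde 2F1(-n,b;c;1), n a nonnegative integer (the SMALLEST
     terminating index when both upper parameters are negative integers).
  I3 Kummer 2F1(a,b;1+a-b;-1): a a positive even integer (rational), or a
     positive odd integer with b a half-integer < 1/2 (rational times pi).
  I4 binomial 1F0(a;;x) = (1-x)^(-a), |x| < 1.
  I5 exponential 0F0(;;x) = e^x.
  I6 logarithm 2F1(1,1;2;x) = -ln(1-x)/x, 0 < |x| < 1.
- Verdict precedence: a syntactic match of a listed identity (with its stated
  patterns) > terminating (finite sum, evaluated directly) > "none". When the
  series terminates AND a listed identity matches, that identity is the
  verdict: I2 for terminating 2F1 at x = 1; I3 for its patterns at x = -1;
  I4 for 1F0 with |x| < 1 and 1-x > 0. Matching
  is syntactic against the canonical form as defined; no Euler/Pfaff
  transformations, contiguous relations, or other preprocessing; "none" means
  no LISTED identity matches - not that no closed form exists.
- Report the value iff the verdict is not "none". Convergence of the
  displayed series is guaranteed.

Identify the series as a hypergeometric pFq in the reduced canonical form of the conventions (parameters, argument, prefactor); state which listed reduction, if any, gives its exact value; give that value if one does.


Key observation: x = (1/2) and striking the common factor k + 2/3 reduces the term (C = 1/6, x = 1/2).
Step ratio: r(k) = (1/2) * 1 / [(k+1)] - rational in k. x = (1/2); t_0 = 1/6; negate the roots.

Canonical form: C = 1/6 times 0F0 with upper {-}, lower {-}, x = 1/2. Verdict at x = 1/2: the I5 exponential reduction matches (the 0F0 exponential series at x = 1/2). Hence: (1/6) * e^(1/2).


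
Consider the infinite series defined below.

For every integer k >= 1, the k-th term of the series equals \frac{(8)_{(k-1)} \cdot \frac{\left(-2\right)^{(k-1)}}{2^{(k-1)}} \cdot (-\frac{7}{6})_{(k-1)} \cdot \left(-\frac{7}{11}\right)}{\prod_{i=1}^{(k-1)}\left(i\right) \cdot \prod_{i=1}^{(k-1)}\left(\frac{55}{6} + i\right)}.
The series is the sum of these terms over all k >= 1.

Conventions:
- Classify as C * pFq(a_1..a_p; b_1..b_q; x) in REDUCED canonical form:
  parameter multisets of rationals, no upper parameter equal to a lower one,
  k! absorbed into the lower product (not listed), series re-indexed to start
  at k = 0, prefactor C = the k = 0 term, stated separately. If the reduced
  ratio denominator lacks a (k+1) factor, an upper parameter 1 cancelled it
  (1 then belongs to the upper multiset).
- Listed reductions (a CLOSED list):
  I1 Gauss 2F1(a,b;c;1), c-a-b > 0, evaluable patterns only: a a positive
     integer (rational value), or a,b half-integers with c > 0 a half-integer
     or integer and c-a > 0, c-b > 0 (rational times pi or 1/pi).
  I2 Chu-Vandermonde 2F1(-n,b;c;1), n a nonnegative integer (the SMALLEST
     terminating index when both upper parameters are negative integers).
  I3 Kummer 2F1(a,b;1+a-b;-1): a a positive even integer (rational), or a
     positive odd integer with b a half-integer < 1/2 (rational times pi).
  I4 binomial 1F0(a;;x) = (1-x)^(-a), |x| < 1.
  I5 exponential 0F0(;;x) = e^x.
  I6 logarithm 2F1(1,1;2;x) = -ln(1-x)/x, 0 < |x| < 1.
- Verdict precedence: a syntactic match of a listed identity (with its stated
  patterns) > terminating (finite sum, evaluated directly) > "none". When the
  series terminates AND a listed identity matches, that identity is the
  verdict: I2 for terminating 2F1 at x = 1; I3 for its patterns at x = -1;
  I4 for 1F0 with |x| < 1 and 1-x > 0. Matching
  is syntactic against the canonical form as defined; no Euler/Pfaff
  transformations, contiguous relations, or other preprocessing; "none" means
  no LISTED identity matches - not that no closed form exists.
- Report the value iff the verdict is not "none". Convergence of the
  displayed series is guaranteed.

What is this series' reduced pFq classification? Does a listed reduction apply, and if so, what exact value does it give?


Key observation: with t_0 = -\frac{7}{11}, the lower running product (prefactor -7/11) is a rising factorial.
Step ratio: r(k) = -1 * (k-\frac{7}{6}) (k+8) / [(k+\frac{61}{6}) (k+1)] - rational in k, leading ratio -1; with t_0 = -\frac{7}{11}, classification follows.

At argument -1: a 2F1 with upper {-\frac{7}{6}, 8}, lower {\frac{61}{6}}, scaled by C = -\frac{7}{11}. Verdict: Kummer's theorem (I3) fires (x = -1; c = \frac{61}{6} equals 1+a-b for upper {-\frac{7}{6}, 8}: listed pattern). Its exact value is -\frac{77959}{62208}.


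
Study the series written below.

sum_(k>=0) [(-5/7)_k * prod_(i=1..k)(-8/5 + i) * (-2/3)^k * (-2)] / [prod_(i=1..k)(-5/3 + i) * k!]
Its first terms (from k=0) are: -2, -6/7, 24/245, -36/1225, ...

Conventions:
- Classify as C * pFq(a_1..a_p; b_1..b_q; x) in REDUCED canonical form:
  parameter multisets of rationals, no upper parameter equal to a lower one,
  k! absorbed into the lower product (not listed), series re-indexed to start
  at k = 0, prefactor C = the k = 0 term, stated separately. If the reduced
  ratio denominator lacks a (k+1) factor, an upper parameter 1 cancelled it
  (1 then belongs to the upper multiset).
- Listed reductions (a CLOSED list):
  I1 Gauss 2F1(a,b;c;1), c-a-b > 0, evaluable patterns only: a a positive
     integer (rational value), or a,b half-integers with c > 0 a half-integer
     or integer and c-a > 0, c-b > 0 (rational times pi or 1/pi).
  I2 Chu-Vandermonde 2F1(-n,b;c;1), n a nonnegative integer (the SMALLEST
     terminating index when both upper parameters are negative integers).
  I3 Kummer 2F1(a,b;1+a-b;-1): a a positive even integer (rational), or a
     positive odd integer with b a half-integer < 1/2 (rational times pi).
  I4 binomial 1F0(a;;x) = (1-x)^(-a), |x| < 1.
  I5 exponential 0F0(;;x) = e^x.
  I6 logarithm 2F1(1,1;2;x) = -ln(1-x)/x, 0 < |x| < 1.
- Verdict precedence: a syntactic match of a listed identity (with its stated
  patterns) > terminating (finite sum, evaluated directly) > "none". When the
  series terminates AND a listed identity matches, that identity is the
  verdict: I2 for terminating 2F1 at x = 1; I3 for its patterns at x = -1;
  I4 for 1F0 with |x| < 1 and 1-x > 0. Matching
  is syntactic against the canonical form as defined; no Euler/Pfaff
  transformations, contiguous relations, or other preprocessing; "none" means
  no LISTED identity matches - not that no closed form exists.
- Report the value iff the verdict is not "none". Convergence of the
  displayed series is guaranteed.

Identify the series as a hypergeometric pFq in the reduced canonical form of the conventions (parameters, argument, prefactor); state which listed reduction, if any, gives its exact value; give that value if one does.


Prefactor -2, argument -2/3: 2F1 with upper {-5/7, -3/5} over lower {-2/3}. Verdict: none - this 2F1 at x = -2/3 matches no listed pattern, and upper {-5/7, -3/5} holds no stopper.

Key observation: t_0 = -2 here, and the running product (C = -2, x = -2/3) telescopes to a rising factorial.
Term ratio: r(k) = (-2/3) * (k-5/7) (k-3/5) / [(k-2/3) (k+1)] ; factor over Q: parameters, x = (-2/3), and C = -2.


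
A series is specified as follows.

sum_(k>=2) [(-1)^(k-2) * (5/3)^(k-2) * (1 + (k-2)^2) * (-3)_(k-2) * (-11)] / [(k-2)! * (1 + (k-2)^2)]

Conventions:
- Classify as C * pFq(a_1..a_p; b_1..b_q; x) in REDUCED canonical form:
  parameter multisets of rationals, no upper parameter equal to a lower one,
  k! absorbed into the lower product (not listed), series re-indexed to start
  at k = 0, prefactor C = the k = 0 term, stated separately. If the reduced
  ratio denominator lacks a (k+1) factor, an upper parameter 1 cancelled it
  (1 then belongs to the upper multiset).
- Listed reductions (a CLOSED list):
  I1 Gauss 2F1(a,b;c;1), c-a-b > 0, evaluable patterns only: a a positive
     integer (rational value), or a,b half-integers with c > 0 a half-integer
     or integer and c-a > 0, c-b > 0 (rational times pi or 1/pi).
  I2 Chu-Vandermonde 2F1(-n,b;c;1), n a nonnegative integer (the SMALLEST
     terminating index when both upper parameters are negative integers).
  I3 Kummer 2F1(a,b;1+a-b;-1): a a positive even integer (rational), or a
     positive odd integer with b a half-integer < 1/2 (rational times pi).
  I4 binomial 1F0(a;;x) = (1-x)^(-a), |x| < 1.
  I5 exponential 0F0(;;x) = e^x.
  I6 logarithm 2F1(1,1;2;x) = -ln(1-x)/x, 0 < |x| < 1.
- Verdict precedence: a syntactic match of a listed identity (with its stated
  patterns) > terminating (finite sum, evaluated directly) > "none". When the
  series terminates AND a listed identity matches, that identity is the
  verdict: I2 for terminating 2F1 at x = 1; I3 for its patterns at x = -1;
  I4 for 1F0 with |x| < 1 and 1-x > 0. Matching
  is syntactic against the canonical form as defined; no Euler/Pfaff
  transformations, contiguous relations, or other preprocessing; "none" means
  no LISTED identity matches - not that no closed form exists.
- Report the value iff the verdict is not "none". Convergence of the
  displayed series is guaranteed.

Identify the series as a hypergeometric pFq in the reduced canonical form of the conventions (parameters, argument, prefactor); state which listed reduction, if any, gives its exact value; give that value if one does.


The series (x = -5/3) is 1F0: upper {-3}, lower {-}, prefactor -11. Verdict: terminating - upper parameter -3 makes this a finite sum (last index 3), evaluated exactly. Sum: -5632/27.

Structural cue: from the first term -11: the (-1)^k factor (C = -11, x = -5/3) folds into the argument's sign.
Adjacent-term ratio: r(k) = (-5/3) * (k-3) / [(k+1)] - rational; roots negated = parameters, x = (-5/3), C = -11.


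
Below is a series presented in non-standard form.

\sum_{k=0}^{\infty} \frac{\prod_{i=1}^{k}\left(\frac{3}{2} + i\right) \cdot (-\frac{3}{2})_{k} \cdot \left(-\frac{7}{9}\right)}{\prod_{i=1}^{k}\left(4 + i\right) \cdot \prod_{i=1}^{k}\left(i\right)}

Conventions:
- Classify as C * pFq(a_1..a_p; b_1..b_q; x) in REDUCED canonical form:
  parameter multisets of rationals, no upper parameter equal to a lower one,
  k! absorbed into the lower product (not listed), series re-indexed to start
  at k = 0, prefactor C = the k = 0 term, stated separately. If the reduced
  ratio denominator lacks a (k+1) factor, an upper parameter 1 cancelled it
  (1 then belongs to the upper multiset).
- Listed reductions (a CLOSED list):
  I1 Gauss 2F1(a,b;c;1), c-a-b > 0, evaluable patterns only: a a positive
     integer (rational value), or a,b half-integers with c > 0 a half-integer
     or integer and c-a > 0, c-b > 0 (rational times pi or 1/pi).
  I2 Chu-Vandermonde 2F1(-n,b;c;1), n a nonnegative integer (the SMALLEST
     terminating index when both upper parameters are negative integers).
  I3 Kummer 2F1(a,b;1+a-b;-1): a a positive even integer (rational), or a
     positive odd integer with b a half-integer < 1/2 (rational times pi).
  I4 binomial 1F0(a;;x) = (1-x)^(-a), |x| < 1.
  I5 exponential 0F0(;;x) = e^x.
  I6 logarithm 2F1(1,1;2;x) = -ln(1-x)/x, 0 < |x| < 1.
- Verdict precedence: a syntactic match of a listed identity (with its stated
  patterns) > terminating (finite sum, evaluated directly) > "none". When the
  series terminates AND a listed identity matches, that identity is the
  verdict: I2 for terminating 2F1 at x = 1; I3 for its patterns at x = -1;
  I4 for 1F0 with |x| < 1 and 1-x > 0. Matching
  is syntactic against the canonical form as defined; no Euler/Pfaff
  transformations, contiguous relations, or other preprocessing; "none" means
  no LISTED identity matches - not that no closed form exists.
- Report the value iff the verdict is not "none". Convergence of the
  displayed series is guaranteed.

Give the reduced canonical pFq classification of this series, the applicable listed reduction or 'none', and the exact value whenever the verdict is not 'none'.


At argument 1: a 2F1 with upper {-\frac{3}{2}, \frac{5}{2}}, lower {5}, scaled by C = -\frac{7}{9}. Verdict: Gauss (I1, half-integer pattern) matches (x = 1; upper {-\frac{3}{2}, \frac{5}{2}} half-integers, c = 5 in the evaluable pattern). Value: \left(-\frac{4096}{4455}\right) / \pi.

Key step: t_0 being -\frac{7}{9}, the lower running product (prefactor -7/9) is a rising factorial.
Ratio: r(k) = 1 * (k-\frac{3}{2}) (k+\frac{5}{2}) / [(k+5) (k+1)] ; factor over Q: parameters, x = 1, and C = -\frac{7}{9}.


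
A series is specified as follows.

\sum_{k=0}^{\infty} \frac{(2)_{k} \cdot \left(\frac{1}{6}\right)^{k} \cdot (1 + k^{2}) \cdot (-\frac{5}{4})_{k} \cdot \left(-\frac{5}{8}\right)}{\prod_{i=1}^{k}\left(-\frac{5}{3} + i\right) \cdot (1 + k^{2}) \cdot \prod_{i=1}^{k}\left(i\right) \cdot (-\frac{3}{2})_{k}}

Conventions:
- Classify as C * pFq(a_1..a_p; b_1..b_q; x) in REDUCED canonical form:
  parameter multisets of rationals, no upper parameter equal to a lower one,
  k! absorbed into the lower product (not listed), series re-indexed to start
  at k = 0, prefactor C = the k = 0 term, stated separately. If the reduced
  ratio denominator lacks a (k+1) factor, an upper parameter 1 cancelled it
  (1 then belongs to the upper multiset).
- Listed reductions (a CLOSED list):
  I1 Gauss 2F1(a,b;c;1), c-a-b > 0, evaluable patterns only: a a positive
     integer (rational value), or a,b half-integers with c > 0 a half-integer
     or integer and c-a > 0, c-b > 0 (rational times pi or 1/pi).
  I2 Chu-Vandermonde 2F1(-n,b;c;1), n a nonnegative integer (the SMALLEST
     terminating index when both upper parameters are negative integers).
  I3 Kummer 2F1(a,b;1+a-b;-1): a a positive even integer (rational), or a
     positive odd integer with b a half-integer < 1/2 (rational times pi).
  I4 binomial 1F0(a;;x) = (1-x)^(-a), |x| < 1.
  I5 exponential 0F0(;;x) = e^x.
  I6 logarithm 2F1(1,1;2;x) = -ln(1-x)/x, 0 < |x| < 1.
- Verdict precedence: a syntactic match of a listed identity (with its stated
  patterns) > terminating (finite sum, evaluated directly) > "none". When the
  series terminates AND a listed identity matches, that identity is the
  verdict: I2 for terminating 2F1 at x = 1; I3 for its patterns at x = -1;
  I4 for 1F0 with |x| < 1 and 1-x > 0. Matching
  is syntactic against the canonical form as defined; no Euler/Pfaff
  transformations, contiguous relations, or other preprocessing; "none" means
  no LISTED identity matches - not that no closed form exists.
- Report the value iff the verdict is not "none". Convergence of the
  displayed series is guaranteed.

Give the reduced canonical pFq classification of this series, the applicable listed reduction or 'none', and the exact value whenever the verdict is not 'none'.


x = \frac{1}{6} here; the reduced form reads 2F2, upper {-\frac{5}{4}, 2}, lower {-\frac{3}{2}, -\frac{2}{3}}, C = -\frac{5}{8}. Verdict: none. Every listed pattern misses the 2F2 form at \frac{1}{6}, upper {-\frac{5}{4}, 2}.

First insight: t_0 = -\frac{5}{8} here, and the product of the first k integers (prefactor -5/8) is k!.
Adjacent-term ratio: r(k) = \frac{1}{6} * (k-\frac{5}{4}) (k+2) / [(k-\frac{3}{2}) (k-\frac{2}{3}) (k+1)] ; factor over Q: parameters, x = \frac{1}{6}, and C = -\frac{5}{8}.
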